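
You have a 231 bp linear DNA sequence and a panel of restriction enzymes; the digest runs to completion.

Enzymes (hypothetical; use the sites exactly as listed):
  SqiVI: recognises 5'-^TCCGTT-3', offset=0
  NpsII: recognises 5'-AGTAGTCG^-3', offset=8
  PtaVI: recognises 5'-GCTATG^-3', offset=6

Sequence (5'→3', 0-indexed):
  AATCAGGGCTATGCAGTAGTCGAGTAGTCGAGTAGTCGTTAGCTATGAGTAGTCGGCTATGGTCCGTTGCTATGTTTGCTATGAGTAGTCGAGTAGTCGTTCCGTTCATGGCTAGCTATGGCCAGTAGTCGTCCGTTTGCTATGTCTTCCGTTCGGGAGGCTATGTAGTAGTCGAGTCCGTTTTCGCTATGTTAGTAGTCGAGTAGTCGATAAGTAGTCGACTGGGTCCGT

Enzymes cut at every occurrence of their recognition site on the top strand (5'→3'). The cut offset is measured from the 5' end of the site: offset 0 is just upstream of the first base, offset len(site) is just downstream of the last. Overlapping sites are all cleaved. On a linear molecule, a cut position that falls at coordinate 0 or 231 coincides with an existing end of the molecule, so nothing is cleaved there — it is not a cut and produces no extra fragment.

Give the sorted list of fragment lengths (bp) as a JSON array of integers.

[1,1,2,3,6,8,8,8,8,8,8,9,9,9,9,10,11,11,11,12,13,13,15,18,20]

Site scan:
  SqiVI TCCGTT/0: at [62, 100, 131, 147, 176] ⇒ [62, 100, 131, 147, 176]
  NpsII AGTAGTCG/8: at [14, 22, 30, 47, 83, 91, 123, 166, 193, 201, 212] ⇒ [22, 30, 38, 55, 91, 99, 131, 174, 201, 209, 220]
  PtaVI GCTATG/6: at [7, 41, 55, 68, 77, 114, 138, 159, 185] ⇒ [13, 47, 61, 74, 83, 120, 144, 165, 191]

Pooled cuts: [13, 22, 30, 38, 47, 55, 61, 62, 74, 83, 91, 99, 100, 120, 131, 144, 147, 165, 174, 176, 191, 201, 209, 220]

Fragments:
  [0,13): 13 bp
  [13,22): 9 bp
  [22,30): 8 bp
  [30,38): 8 bp
  [38,47): 9 bp
  [47,55): 8 bp
  [55,61): 6 bp
  [61,62): 1 bp
  [62,74): 12 bp
  [74,83): 9 bp
  [83,91): 8 bp
  [91,99): 8 bp
  [99,100): 1 bp
  [100,120): 20 bp
  [120,131): 11 bp
  [131,144): 13 bp
  [144,147): 3 bp
  [147,165): 18 bp
  [165,174): 9 bp
  [174,176): 2 bp
  [176,191): 15 bp
  [191,201): 10 bp
  [201,209): 8 bp
  [209,220): 11 bp
  [220,231): 11 bp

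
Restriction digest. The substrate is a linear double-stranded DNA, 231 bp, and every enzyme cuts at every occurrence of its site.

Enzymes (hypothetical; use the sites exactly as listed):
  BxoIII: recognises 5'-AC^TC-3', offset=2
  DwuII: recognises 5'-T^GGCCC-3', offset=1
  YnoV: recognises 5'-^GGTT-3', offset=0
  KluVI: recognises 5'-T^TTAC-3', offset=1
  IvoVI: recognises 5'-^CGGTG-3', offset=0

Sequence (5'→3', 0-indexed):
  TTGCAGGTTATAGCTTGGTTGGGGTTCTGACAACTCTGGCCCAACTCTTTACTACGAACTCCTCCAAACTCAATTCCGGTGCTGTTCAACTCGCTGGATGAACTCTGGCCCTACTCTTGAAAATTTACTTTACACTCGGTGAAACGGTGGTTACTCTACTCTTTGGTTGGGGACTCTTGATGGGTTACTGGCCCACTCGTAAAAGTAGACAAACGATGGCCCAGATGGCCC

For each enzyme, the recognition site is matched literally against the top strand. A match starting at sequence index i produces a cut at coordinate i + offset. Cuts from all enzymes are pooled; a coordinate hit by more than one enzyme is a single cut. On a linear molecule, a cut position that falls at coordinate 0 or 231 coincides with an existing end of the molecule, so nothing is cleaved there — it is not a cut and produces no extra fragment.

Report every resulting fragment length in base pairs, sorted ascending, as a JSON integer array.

Per-enzyme occurrences:
  BxoIII ACTC/2: at [32, 43, 57, 67, 88, 101, 112, 133, 152, 157, 172, 194] ⇒ [34, 45, 59, 69, 90, 103, 114, 135, 154, 159, 174, 196]
  DwuII TGGCCC/1: at [36, 105, 188, 216, 225] ⇒ [37, 106, 189, 217, 226]
  YnoV GGTT/0: at [5, 16, 22, 148, 164, 182] ⇒ [5, 16, 22, 148, 164, 182]
  KluVI TTTAC/1: at [47, 123, 128] ⇒ [48, 124, 129]
  IvoVI CGGTG/0: at [76, 136, 144] ⇒ [76, 136, 144]

Pooled cuts: [5, 16, 22, 34, 37, 45, 48, 59, 69, 76, 90, 103, 106, 114, 124, 129, 135, 136, 144, 148, 154, 159, 164, 174, 182, 189, 196, 217, 226]

Fragments:
  [0,5): 5 bp
  [5,16): 11 bp
  [16,22): 6 bp
  [22,34): 12 bp
  [34,37): 3 bp
  [37,45): 8 bp
  [45,48): 3 bp
  [48,59): 11 bp
  [59,69): 10 bp
  [69,76): 7 bp
  [76,90): 14 bp
  [90,103): 13 bp
  [103,106): 3 bp
  [106,114): 8 bp
  [114,124): 10 bp
  [124,129): 5 bp
  [129,135): 6 bp
  [135,136): 1 bp
  [136,144): 8 bp
  [144,148): 4 bp
  [148,154): 6 bp
  [154,159): 5 bp
  [159,164): 5 bp
  [164,174): 10 bp
  [174,182): 8 bp
  [182,189): 7 bp
  [189,196): 7 bp
  [196,217): 21 bp
  [217,226): 9 bp
  [226,231): 5 bp

[1,3,3,3,4,5,5,5,5,5,6,6,6,7,7,7,8,8,8,8,9,10,10,10,11,11,12,13,14,21]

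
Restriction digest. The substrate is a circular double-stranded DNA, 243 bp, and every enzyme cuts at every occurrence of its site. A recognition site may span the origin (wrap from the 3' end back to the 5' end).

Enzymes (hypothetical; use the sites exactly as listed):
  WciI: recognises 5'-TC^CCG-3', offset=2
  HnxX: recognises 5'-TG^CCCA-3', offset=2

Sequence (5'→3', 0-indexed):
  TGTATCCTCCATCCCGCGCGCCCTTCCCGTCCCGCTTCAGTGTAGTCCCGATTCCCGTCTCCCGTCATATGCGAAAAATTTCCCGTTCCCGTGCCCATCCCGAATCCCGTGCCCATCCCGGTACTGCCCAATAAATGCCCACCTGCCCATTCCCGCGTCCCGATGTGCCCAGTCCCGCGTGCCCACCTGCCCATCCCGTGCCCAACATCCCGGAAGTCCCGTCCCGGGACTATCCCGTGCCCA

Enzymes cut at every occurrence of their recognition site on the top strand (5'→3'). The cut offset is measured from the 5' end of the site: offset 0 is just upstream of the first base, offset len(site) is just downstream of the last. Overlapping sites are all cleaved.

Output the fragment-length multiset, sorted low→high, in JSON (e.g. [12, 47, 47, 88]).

[5,5,5,5,5,5,6,6,6,6,7,7,7,7,7,7,7,8,8,8,9,9,9,11,11,13,16,17,21]

Per-enzyme occurrences:
  WciI TCCCG/2: at [11, 24, 29, 45, 52, 59, 80, 86, 97, 104, 115, 150, 157, 172, 193, 207, 216, 221, 232] ⇒ [13, 26, 31, 47, 54, 61, 82, 88, 99, 106, 117, 152, 159, 174, 195, 209, 218, 223, 234]
  HnxX TGCCCA/2: at [91, 109, 124, 135, 143, 165, 179, 187, 198, 237] ⇒ [93, 111, 126, 137, 145, 167, 181, 189, 200, 239]

All cut coordinates (distinct, sorted): [13, 26, 31, 47, 54, 61, 82, 88, 93, 99, 106, 111, 117, 126, 137, 145, 152, 159, 167, 174, 181, 189, 195, 200, 209, 218, 223, 234, 239]

Fragment lengths:
  13→26: 13 bp
  26→31: 5 bp
  31→47: 16 bp
  47→54: 7 bp
  54→61: 7 bp
  61→82: 21 bp
  82→88: 6 bp
  88→93: 5 bp
  93→99: 6 bp
  99→106: 7 bp
  106→111: 5 bp
  111→117: 6 bp
  117→126: 9 bp
  126→137: 11 bp
  137→145: 8 bp
  145→152: 7 bp
  152→159: 7 bp
  159→167: 8 bp
  167→174: 7 bp
  174→181: 7 bp
  181→189: 8 bp
  189→195: 6 bp
  195→200: 5 bp
  200→209: 9 bp
  209→218: 9 bp
  218→223: 5 bp
  223→234: 11 bp
  234→239: 5 bp
  239→13 (wrap): 243-239+13 = 17 bp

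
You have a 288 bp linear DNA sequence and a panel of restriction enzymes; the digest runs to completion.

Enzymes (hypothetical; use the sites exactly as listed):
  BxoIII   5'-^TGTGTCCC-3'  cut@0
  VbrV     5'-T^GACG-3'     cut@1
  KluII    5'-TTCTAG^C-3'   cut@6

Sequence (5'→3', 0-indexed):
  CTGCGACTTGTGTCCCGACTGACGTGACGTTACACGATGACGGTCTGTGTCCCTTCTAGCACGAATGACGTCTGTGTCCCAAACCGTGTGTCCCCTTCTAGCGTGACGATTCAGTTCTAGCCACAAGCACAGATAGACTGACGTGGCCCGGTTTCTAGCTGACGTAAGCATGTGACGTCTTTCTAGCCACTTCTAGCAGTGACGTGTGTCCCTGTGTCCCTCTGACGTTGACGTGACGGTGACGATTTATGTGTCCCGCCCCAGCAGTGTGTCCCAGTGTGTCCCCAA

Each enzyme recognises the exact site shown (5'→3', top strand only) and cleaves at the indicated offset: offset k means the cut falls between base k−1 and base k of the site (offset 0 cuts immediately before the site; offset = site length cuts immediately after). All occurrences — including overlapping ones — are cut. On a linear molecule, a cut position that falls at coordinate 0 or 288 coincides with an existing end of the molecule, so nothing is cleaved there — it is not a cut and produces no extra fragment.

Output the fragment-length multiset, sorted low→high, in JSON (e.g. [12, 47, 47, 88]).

[2,3,4,4,5,5,6,6,6,7,7,8,8,9,10,10,11,11,12,13,13,13,14,14,15,16,18,19,19]

Per-enzyme occurrences:
  BxoIII TGTGTCCC/0: at [8, 45, 72, 86, 204, 212, 249, 267, 277] ⇒ [8, 45, 72, 86, 204, 212, 249, 267, 277]
  VbrV TGACG/1: at [19, 24, 37, 65, 103, 138, 159, 172, 199, 222, 228, 233, 239] ⇒ [20, 25, 38, 66, 104, 139, 160, 173, 200, 223, 229, 234, 240]
  KluII TTCTAGC/6: at [53, 95, 114, 152, 180, 190] ⇒ [59, 101, 120, 158, 186, 196]

All cut coordinates (distinct, sorted): [8, 20, 25, 38, 45, 59, 66, 72, 86, 101, 104, 120, 139, 158, 160, 173, 186, 196, 200, 204, 212, 223, 229, 234, 240, 249, 267, 277]

Fragment lengths:
  [0,8): 8 bp
  [8,20): 12 bp
  [20,25): 5 bp
  [25,38): 13 bp
  [38,45): 7 bp
  [45,59): 14 bp
  [59,66): 7 bp
  [66,72): 6 bp
  [72,86): 14 bp
  [86,101): 15 bp
  [101,104): 3 bp
  [104,120): 16 bp
  [120,139): 19 bp
  [139,158): 19 bp
  [158,160): 2 bp
  [160,173): 13 bp
  [173,186): 13 bp
  [186,196): 10 bp
  [196,200): 4 bp
  [200,204): 4 bp
  [204,212): 8 bp
  [212,223): 11 bp
  [223,229): 6 bp
  [229,234): 5 bp
  [234,240): 6 bp
  [240,249): 9 bp
  [249,267): 18 bp
  [267,277): 10 bp
  [277,288): 11 bp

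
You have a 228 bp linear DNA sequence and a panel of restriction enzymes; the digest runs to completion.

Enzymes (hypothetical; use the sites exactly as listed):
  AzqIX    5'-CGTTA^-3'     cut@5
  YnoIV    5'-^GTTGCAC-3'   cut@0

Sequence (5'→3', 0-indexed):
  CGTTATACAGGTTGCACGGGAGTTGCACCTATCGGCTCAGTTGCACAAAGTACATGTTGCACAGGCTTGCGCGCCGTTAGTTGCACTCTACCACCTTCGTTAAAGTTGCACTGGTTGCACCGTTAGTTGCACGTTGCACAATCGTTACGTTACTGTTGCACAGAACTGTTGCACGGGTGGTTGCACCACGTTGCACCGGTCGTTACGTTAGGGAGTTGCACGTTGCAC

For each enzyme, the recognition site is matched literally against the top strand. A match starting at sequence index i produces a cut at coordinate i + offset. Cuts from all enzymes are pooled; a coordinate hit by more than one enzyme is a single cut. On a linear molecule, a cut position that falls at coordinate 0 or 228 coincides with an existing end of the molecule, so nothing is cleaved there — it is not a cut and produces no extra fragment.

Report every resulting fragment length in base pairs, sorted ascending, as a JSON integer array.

Per-enzyme occurrences:
  AzqIX CGTTA/5: at [0, 74, 97, 120, 142, 147, 200, 205] ⇒ [5, 79, 102, 125, 147, 152, 205, 210]
  YnoIV GTTGCAC/0: at [10, 21, 39, 55, 79, 104, 113, 125, 132, 154, 167, 179, 189, 214, 221] ⇒ [10, 21, 39, 55, 79, 104, 113, 125, 132, 154, 167, 179, 189, 214, 221]

Pooled cuts: [5, 10, 21, 39, 55, 79, 102, 104, 113, 125, 132, 147, 152, 154, 167, 179, 189, 205, 210, 214, 221]

Fragments:
  [0,5): 5 bp
  [5,10): 5 bp
  [10,21): 11 bp
  [21,39): 18 bp
  [39,55): 16 bp
  [55,79): 24 bp
  [79,102): 23 bp
  [102,104): 2 bp
  [104,113): 9 bp
  [113,125): 12 bp
  [125,132): 7 bp
  [132,147): 15 bp
  [147,152): 5 bp
  [152,154): 2 bp
  [154,167): 13 bp
  [167,179): 12 bp
  [179,189): 10 bp
  [189,205): 16 bp
  [205,210): 5 bp
  [210,214): 4 bp
  [214,221): 7 bp
  [221,228): 7 bp

[2,2,4,5,5,5,5,7,7,7,9,10,11,12,12,13,15,16,16,18,23,24]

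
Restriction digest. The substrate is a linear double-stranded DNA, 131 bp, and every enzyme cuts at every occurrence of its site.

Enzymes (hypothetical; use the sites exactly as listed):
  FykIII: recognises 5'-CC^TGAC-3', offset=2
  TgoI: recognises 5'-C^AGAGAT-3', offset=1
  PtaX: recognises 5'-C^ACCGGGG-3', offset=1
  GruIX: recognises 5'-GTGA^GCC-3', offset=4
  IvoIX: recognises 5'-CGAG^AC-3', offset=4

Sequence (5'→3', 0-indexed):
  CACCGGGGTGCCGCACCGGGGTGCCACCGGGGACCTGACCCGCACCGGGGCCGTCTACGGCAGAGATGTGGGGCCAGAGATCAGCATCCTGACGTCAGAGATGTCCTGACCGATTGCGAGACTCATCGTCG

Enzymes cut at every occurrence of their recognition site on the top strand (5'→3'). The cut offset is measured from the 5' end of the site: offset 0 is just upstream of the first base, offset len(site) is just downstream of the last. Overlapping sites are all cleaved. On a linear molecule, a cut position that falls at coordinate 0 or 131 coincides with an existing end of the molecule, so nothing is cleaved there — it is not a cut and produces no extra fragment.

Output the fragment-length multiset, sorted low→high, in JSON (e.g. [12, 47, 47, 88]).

Scan for sites:
  FykIII CCTGAC/2: at [33, 87, 104] ⇒ [35, 89, 106]
  TgoI CAGAGAT/1: at [60, 74, 95] ⇒ [61, 75, 96]
  PtaX CACCGGGG/1: at [0, 13, 24, 42] ⇒ [1, 14, 25, 43]
  GruIX (GTGAGCC, off=4): no sites
  IvoIX CGAGAC/4: at [116] ⇒ [120]

Pooled cuts: [1, 14, 25, 35, 43, 61, 75, 89, 96, 106, 120]

Fragments:
  [0,1): 1 bp
  [1,14): 13 bp
  [14,25): 11 bp
  [25,35): 10 bp
  [35,43): 8 bp
  [43,61): 18 bp
  [61,75): 14 bp
  [75,89): 14 bp
  [89,96): 7 bp
  [96,106): 10 bp
  [106,120): 14 bp
  [120,131): 11 bp

[1,7,8,10,10,11,11,13,14,14,14,18]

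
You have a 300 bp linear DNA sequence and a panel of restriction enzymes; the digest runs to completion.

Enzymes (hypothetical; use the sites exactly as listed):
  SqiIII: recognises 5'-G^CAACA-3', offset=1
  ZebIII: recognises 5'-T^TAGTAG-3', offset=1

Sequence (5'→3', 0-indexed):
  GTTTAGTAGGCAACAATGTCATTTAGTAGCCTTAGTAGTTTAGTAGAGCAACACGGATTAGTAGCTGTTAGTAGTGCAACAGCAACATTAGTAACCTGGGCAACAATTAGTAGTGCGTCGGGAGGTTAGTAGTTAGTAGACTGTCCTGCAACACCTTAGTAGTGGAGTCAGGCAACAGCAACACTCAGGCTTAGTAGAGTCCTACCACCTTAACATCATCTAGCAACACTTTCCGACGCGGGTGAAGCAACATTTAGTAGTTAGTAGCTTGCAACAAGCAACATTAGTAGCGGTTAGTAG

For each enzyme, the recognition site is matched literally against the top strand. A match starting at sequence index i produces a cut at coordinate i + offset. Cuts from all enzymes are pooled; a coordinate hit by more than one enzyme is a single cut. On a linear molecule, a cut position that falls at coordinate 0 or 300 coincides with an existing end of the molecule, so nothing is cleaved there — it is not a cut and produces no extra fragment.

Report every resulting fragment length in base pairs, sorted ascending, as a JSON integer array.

Site scan:
  SqiIII GCAACA/1: at [9, 47, 75, 81, 99, 147, 171, 177, 222, 246, 270, 277] ⇒ [10, 48, 76, 82, 100, 148, 172, 178, 223, 247, 271, 278]
  ZebIII TTAGTAG/1: at [2, 22, 31, 39, 57, 67, 106, 125, 132, 155, 190, 253, 260, 283, 293] ⇒ [3, 23, 32, 40, 58, 68, 107, 126, 133, 156, 191, 254, 261, 284, 294]

All cut coordinates (distinct, sorted): [3, 10, 23, 32, 40, 48, 58, 68, 76, 82, 100, 107, 126, 133, 148, 156, 172, 178, 191, 223, 247, 254, 261, 271, 278, 284, 294]

Fragment lengths:
  [0,3): 3 bp
  [3,10): 7 bp
  [10,23): 13 bp
  [23,32): 9 bp
  [32,40): 8 bp
  [40,48): 8 bp
  [48,58): 10 bp
  [58,68): 10 bp
  [68,76): 8 bp
  [76,82): 6 bp
  [82,100): 18 bp
  [100,107): 7 bp
  [107,126): 19 bp
  [126,133): 7 bp
  [133,148): 15 bp
  [148,156): 8 bp
  [156,172): 16 bp
  [172,178): 6 bp
  [178,191): 13 bp
  [191,223): 32 bp
  [223,247): 24 bp
  [247,254): 7 bp
  [254,261): 7 bp
  [261,271): 10 bp
  [271,278): 7 bp
  [278,284): 6 bp
  [284,294): 10 bp
  [294,300): 6 bp

[3,6,6,6,6,7,7,7,7,7,7,8,8,8,8,9,10,10,10,10,13,13,15,16,18,19,24,32]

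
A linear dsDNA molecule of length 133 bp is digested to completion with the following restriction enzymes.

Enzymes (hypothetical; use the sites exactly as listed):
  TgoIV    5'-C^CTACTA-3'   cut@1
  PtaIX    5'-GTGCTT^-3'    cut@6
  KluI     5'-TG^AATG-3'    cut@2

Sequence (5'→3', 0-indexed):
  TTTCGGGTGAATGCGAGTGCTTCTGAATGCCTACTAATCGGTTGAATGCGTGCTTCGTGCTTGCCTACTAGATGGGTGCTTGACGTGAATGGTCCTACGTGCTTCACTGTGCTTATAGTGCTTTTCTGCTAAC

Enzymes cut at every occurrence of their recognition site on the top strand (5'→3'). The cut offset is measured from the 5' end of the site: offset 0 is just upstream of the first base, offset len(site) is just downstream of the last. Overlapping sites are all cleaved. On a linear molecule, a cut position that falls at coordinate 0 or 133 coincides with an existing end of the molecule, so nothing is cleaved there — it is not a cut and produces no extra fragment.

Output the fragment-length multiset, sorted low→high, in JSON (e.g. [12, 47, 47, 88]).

[2,3,5,6,7,9,9,10,10,11,13,14,17,17]

Site scan:
  TgoIV CCTACTA/1: at [29, 63] ⇒ [30, 64]
  PtaIX GTGCTT/6: at [16, 49, 56, 75, 98, 108, 117] ⇒ [22, 55, 62, 81, 104, 114, 123]
  KluI TGAATG/2: at [7, 23, 42, 85] ⇒ [9, 25, 44, 87]

All cut coordinates (distinct, sorted): [9, 22, 25, 30, 44, 55, 62, 64, 81, 87, 104, 114, 123]

Fragments:
  [0,9): 9 bp
  [9,22): 13 bp
  [22,25): 3 bp
  [25,30): 5 bp
  [30,44): 14 bp
  [44,55): 11 bp
  [55,62): 7 bp
  [62,64): 2 bp
  [64,81): 17 bp
  [81,87): 6 bp
  [87,104): 17 bp
  [104,114): 10 bp
  [114,123): 9 bp
  [123,133): 10 bp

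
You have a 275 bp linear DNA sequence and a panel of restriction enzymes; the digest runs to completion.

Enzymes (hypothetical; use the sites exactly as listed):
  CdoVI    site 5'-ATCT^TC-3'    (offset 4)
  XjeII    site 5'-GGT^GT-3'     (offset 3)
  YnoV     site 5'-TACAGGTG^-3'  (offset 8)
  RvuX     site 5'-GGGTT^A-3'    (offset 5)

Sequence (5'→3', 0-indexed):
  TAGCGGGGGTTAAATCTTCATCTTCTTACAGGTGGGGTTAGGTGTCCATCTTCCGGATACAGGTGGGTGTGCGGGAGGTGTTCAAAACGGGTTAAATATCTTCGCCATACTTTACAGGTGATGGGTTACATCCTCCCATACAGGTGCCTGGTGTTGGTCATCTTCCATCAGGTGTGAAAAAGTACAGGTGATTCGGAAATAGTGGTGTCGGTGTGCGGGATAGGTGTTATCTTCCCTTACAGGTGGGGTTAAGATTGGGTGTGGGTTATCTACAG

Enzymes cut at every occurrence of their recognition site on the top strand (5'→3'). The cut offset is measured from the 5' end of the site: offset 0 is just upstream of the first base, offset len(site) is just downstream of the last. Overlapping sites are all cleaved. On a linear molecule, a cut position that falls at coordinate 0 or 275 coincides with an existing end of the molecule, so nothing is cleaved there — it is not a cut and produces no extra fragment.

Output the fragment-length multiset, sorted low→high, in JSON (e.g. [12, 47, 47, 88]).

[3,4,5,5,6,6,6,6,7,7,7,8,8,8,10,10,11,11,11,11,13,13,14,14,16,17,19,19]

Scan for sites:
  CdoVI ATCTTC/4: at [13, 19, 47, 97, 159, 228] ⇒ [17, 23, 51, 101, 163, 232]
  XjeII GGTGT/3: at [40, 65, 76, 149, 170, 203, 209, 222, 257] ⇒ [43, 68, 79, 152, 173, 206, 212, 225, 260]
  YnoV TACAGGTG/8: at [26, 57, 112, 138, 182, 237] ⇒ [34, 65, 120, 146, 190, 245]
  RvuX GGGTTA/5: at [6, 34, 88, 122, 245, 262] ⇒ [11, 39, 93, 127, 250, 267]

All cut coordinates (distinct, sorted): [11, 17, 23, 34, 39, 43, 51, 65, 68, 79, 93, 101, 120, 127, 146, 152, 163, 173, 190, 206, 212, 225, 232, 245, 250, 260, 267]

Fragments:
  [0,11): 11 bp
  [11,17): 6 bp
  [17,23): 6 bp
  [23,34): 11 bp
  [34,39): 5 bp
  [39,43): 4 bp
  [43,51): 8 bp
  [51,65): 14 bp
  [65,68): 3 bp
  [68,79): 11 bp
  [79,93): 14 bp
  [93,101): 8 bp
  [101,120): 19 bp
  [120,127): 7 bp
  [127,146): 19 bp
  [146,152): 6 bp
  [152,163): 11 bp
  [163,173): 10 bp
  [173,190): 17 bp
  [190,206): 16 bp
  [206,212): 6 bp
  [212,225): 13 bp
  [225,232): 7 bp
  [232,245): 13 bp
  [245,250): 5 bp
  [250,260): 10 bp
  [260,267): 7 bp
  [267,275): 8 bp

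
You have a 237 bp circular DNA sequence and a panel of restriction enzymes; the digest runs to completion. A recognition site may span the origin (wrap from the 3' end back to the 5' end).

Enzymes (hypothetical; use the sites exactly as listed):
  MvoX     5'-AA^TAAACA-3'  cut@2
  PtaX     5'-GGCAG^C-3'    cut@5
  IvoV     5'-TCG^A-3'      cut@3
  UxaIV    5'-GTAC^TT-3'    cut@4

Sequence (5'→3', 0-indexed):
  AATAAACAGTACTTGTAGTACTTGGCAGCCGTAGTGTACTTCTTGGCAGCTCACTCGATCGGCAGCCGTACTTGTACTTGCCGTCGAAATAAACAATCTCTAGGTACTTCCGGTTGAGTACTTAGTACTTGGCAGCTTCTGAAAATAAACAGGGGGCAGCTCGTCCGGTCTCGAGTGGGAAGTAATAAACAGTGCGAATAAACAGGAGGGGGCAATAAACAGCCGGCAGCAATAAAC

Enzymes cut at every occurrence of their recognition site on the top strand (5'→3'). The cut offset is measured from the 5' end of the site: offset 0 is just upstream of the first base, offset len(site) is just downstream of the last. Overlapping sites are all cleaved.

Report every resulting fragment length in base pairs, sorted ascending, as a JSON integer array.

[3,3,6,6,7,7,7,7,8,8,9,9,10,10,10,11,12,13,14,14,14,14,17,18]

Per-enzyme occurrences:
  MvoX (AATAAACA, off=2): starts [0, 87, 143, 183, 196, 213, 230] → cuts [2, 89, 145, 185, 198, 215, 232]
  PtaX (GGCAGC, off=5): starts [23, 44, 60, 130, 154, 224] → cuts [28, 49, 65, 135, 159, 229]
  IvoV (TCGA, off=3): starts [54, 83, 170] → cuts [57, 86, 173]
  UxaIV (GTACTT, off=4): starts [8, 17, 35, 67, 73, 103, 117, 124] → cuts [12, 21, 39, 71, 77, 107, 121, 128]

All cut coordinates (distinct, sorted): [2, 12, 21, 28, 39, 49, 57, 65, 71, 77, 86, 89, 107, 121, 128, 135, 145, 159, 173, 185, 198, 215, 229, 232]

Fragment lengths:
  2→12: 10 bp
  12→21: 9 bp
  21→28: 7 bp
  28→39: 11 bp
  39→49: 10 bp
  49→57: 8 bp
  57→65: 8 bp
  65→71: 6 bp
  71→77: 6 bp
  77→86: 9 bp
  86→89: 3 bp
  89→107: 18 bp
  107→121: 14 bp
  121→128: 7 bp
  128→135: 7 bp
  135→145: 10 bp
  145→159: 14 bp
  159→173: 14 bp
  173→185: 12 bp
  185→198: 13 bp
  198→215: 17 bp
  215→229: 14 bp
  229→232: 3 bp
  232→2 (wrap): 237-232+2 = 7 bp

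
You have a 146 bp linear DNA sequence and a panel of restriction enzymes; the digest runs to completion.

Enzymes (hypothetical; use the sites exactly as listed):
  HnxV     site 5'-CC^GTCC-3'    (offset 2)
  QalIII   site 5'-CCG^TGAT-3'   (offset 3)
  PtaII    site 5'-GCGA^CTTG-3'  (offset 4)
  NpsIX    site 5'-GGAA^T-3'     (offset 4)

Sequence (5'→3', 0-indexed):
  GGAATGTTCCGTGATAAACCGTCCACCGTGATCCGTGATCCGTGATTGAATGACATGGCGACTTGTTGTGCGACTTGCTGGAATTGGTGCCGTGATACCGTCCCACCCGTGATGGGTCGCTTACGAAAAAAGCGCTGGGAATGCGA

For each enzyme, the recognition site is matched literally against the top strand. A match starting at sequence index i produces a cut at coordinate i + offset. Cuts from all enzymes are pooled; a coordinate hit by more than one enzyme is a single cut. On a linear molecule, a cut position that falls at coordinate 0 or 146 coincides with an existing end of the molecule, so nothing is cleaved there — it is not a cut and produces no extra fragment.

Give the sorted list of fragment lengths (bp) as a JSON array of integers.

[4,5,7,7,7,7,8,9,9,10,10,12,19,32]

Site scan:
  HnxV (CCGTCC, off=2): starts [18, 97] → cuts [20, 99]
  QalIII (CCGTGAT, off=3): starts [8, 25, 32, 39, 89, 106] → cuts [11, 28, 35, 42, 92, 109]
  PtaII (GCGACTTG, off=4): starts [57, 69] → cuts [61, 73]
  NpsIX (GGAAT, off=4): starts [0, 79, 137] → cuts [4, 83, 141]

Pooled cuts: [4, 11, 20, 28, 35, 42, 61, 73, 83, 92, 99, 109, 141]

Fragment lengths:
  [0,4): 4 bp
  [4,11): 7 bp
  [11,20): 9 bp
  [20,28): 8 bp
  [28,35): 7 bp
  [35,42): 7 bp
  [42,61): 19 bp
  [61,73): 12 bp
  [73,83): 10 bp
  [83,92): 9 bp
  [92,99): 7 bp
  [99,109): 10 bp
  [109,141): 32 bp
  [141,146): 5 bp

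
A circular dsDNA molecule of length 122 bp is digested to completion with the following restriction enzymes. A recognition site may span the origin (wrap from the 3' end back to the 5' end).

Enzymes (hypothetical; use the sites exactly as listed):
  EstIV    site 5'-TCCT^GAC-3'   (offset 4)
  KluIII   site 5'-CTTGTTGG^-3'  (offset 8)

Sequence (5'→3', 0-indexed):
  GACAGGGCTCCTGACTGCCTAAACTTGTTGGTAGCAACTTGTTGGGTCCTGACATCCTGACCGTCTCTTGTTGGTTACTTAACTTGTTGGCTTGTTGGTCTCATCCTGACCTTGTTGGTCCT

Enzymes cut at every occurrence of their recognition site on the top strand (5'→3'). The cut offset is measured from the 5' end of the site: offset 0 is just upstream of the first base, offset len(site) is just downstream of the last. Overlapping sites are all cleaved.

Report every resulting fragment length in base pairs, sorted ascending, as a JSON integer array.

Per-enzyme occurrences:
  EstIV TCCTGAC/4: at [8, 46, 54, 103, 118] ⇒ [0, 12, 50, 58, 107]
  KluIII CTTGTTGG/8: at [23, 37, 66, 82, 90, 110] ⇒ [31, 45, 74, 90, 98, 118]

All cut coordinates (distinct, sorted): [0, 12, 31, 45, 50, 58, 74, 90, 98, 107, 118]

Fragment lengths:
  0→12: 12 bp
  12→31: 19 bp
  31→45: 14 bp
  45→50: 5 bp
  50→58: 8 bp
  58→74: 16 bp
  74→90: 16 bp
  90→98: 8 bp
  98→107: 9 bp
  107→118: 11 bp
  118→0 (wrap): 122-118+0 = 4 bp

[4,5,8,8,9,11,12,14,16,16,19]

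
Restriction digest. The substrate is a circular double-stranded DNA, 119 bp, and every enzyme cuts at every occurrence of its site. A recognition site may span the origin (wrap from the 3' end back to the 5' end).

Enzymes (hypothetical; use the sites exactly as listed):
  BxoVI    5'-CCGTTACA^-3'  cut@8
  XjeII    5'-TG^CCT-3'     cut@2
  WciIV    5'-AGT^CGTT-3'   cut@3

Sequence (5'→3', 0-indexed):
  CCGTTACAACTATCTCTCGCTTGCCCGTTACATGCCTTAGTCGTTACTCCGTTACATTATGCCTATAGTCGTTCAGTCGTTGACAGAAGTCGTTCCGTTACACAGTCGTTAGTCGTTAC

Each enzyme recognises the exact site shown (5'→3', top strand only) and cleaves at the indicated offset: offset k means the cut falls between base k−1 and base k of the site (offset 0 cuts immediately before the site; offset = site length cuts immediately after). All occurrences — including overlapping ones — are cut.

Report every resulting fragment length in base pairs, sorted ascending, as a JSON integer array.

[2,4,5,7,7,8,8,12,13,14,15,24]

Per-enzyme occurrences:
  BxoVI CCGTTACA/8: at [0, 24, 48, 94] ⇒ [8, 32, 56, 102]
  XjeII TGCCT/2: at [32, 59] ⇒ [34, 61]
  WciIV AGTCGTT/3: at [38, 66, 74, 87, 103, 110] ⇒ [41, 69, 77, 90, 106, 113]

Pooled cuts: [8, 32, 34, 41, 56, 61, 69, 77, 90, 102, 106, 113]

Fragments:
  8→32: 24 bp
  32→34: 2 bp
  34→41: 7 bp
  41→56: 15 bp
  56→61: 5 bp
  61→69: 8 bp
  69→77: 8 bp
  77→90: 13 bp
  90→102: 12 bp
  102→106: 4 bp
  106→113: 7 bp
  113→8 (wrap): 119-113+8 = 14 bp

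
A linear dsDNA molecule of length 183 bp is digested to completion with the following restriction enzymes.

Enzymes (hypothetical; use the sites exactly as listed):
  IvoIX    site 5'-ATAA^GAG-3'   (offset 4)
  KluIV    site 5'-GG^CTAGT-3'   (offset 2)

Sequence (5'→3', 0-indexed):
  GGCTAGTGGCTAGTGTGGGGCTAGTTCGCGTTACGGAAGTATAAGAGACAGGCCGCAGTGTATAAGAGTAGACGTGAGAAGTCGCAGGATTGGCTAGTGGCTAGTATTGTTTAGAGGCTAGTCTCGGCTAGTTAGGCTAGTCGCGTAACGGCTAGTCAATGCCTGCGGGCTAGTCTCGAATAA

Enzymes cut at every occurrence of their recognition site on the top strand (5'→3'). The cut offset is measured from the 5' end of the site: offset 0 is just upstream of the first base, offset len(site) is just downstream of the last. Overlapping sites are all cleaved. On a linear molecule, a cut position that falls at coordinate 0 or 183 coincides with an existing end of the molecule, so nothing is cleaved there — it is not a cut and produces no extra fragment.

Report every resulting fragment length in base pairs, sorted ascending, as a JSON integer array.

Scan for sites:
  IvoIX ATAAGAG/4: at [40, 61] ⇒ [44, 65]
  KluIV GGCTAGT/2: at [0, 7, 18, 91, 98, 115, 125, 134, 149, 167] ⇒ [2, 9, 20, 93, 100, 117, 127, 136, 151, 169]

All cut coordinates (distinct, sorted): [2, 9, 20, 44, 65, 93, 100, 117, 127, 136, 151, 169]

Fragments:
  [0,2): 2 bp
  [2,9): 7 bp
  [9,20): 11 bp
  [20,44): 24 bp
  [44,65): 21 bp
  [65,93): 28 bp
  [93,100): 7 bp
  [100,117): 17 bp
  [117,127): 10 bp
  [127,136): 9 bp
  [136,151): 15 bp
  [151,169): 18 bp
  [169,183): 14 bp

[2,7,7,9,10,11,14,15,17,18,21,24,28]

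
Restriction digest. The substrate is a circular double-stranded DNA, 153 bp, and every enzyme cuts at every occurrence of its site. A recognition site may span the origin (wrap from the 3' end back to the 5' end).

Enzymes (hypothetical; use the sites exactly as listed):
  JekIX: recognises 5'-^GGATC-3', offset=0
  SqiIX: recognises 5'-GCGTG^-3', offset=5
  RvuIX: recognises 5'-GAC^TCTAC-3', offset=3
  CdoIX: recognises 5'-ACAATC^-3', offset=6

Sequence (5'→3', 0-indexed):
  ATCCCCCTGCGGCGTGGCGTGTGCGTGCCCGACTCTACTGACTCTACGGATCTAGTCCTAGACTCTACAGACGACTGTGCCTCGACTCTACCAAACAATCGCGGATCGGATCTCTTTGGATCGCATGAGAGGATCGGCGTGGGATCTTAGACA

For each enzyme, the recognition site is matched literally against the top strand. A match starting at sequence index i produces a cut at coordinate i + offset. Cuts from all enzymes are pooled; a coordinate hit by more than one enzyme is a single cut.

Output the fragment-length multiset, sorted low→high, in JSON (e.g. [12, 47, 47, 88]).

[2,5,5,5,6,6,9,10,11,13,13,14,15,16,23]

Scan for sites:
  JekIX (GGATC, off=0): starts [47, 102, 107, 117, 130, 141] → cuts [47, 102, 107, 117, 130, 141]
  SqiIX (GCGTG, off=5): starts [11, 16, 22, 136] → cuts [16, 21, 27, 141]
  RvuIX (GACTCTAC, off=3): starts [30, 39, 60, 83] → cuts [33, 42, 63, 86]
  CdoIX (ACAATC, off=6): starts [94, 150] → cuts [3, 100]

All cut coordinates (distinct, sorted): [3, 16, 21, 27, 33, 42, 47, 63, 86, 100, 102, 107, 117, 130, 141]

Fragments:
  3→16: 13 bp
  16→21: 5 bp
  21→27: 6 bp
  27→33: 6 bp
  33→42: 9 bp
  42→47: 5 bp
  47→63: 16 bp
  63→86: 23 bp
  86→100: 14 bp
  100→102: 2 bp
  102→107: 5 bp
  107→117: 10 bp
  117→130: 13 bp
  130→141: 11 bp
  141→3 (wrap): 153-141+3 = 15 bp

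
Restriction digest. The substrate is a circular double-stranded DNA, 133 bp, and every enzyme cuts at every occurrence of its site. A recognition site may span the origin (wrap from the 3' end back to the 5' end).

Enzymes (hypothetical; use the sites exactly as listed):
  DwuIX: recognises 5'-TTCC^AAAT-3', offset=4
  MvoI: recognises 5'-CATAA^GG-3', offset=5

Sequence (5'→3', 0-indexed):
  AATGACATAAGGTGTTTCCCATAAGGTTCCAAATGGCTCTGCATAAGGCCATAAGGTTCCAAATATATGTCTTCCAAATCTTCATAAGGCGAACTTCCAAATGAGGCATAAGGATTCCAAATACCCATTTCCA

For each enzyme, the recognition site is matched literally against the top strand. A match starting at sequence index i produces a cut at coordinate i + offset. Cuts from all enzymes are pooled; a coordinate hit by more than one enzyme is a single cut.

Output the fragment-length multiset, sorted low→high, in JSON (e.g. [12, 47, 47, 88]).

Site scan:
  DwuIX TTCCAAAT/4: at [26, 56, 71, 94, 114, 128] ⇒ [30, 60, 75, 98, 118, 132]
  MvoI CATAAGG/5: at [5, 19, 41, 49, 82, 106] ⇒ [10, 24, 46, 54, 87, 111]

All cut coordinates (distinct, sorted): [10, 24, 30, 46, 54, 60, 75, 87, 98, 111, 118, 132]

Fragments:
  10→24: 14 bp
  24→30: 6 bp
  30→46: 16 bp
  46→54: 8 bp
  54→60: 6 bp
  60→75: 15 bp
  75→87: 12 bp
  87→98: 11 bp
  98→111: 13 bp
  111→118: 7 bp
  118→132: 14 bp
  132→10 (wrap): 133-132+10 = 11 bp

[6,6,7,8,11,11,12,13,14,14,15,16]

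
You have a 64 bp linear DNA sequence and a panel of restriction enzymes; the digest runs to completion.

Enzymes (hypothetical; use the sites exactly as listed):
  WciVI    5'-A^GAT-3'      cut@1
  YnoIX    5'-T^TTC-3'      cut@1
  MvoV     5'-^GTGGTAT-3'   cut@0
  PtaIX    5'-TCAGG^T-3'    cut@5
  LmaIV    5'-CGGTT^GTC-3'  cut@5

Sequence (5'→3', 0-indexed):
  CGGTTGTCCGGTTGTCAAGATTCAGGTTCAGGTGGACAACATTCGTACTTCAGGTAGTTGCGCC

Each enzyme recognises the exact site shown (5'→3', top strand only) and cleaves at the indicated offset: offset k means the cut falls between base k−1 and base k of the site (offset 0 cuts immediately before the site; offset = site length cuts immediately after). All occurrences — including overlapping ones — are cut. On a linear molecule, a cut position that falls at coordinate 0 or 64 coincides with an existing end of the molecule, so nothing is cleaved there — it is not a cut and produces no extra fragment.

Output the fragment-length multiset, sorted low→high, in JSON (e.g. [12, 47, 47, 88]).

Site scan:
  WciVI AGAT/1: at [17] ⇒ [18]
  YnoIX (TTTC, off=1): no sites
  MvoV (GTGGTAT, off=0): no sites
  PtaIX TCAGGT/5: at [21, 27, 49] ⇒ [26, 32, 54]
  LmaIV CGGTTGTC/5: at [0, 8] ⇒ [5, 13]

All cut coordinates (distinct, sorted): [5, 13, 18, 26, 32, 54]

Fragment lengths:
  [0,5): 5 bp
  [5,13): 8 bp
  [13,18): 5 bp
  [18,26): 8 bp
  [26,32): 6 bp
  [32,54): 22 bp
  [54,64): 10 bp

[5,5,6,8,8,10,22]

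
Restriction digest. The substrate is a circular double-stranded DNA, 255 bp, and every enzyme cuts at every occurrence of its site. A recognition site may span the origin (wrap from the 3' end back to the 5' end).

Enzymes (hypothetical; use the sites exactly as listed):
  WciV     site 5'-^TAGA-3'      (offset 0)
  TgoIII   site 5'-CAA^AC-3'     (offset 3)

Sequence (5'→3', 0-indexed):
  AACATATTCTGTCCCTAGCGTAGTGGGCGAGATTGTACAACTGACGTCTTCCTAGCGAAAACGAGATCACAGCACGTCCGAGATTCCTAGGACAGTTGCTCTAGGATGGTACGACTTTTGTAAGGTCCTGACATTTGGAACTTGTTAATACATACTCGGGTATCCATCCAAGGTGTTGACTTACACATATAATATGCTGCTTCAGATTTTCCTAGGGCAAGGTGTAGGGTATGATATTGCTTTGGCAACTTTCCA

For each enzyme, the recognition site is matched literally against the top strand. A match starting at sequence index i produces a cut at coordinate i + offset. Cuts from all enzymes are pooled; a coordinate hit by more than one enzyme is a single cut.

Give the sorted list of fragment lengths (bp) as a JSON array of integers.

Site scan:
  WciV (TAGA, off=0): no sites
  TgoIII (CAAAC, off=3): starts [253] → cuts [1]

All cut coordinates (distinct, sorted): [1]

Fragments:
  1→1 (wrap): 255-1+1 = 255 bp

[255]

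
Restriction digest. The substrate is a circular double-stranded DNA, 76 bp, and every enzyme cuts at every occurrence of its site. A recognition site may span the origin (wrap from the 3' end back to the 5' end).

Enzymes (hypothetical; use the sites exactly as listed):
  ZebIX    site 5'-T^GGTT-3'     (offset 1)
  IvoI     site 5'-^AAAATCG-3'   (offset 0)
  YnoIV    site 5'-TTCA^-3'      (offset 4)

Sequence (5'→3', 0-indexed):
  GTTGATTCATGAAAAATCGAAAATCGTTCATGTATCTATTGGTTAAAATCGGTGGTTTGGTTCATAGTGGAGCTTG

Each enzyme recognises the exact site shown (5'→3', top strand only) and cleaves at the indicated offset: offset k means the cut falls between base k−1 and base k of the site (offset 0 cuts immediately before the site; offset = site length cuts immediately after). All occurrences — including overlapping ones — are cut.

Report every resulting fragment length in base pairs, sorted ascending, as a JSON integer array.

[3,4,5,6,7,9,10,10,11,11]

Site scan:
  ZebIX TGGTT/1: at [39, 52, 57, 74] ⇒ [40, 53, 58, 75]
  IvoI AAAATCG/0: at [12, 19, 44] ⇒ [12, 19, 44]
  YnoIV TTCA/4: at [5, 26, 60] ⇒ [9, 30, 64]

Pooled cuts: [9, 12, 19, 30, 40, 44, 53, 58, 64, 75]

Fragment lengths:
  9→12: 3 bp
  12→19: 7 bp
  19→30: 11 bp
  30→40: 10 bp
  40→44: 4 bp
  44→53: 9 bp
  53→58: 5 bp
  58→64: 6 bp
  64→75: 11 bp
  75→9 (wrap): 76-75+9 = 10 bp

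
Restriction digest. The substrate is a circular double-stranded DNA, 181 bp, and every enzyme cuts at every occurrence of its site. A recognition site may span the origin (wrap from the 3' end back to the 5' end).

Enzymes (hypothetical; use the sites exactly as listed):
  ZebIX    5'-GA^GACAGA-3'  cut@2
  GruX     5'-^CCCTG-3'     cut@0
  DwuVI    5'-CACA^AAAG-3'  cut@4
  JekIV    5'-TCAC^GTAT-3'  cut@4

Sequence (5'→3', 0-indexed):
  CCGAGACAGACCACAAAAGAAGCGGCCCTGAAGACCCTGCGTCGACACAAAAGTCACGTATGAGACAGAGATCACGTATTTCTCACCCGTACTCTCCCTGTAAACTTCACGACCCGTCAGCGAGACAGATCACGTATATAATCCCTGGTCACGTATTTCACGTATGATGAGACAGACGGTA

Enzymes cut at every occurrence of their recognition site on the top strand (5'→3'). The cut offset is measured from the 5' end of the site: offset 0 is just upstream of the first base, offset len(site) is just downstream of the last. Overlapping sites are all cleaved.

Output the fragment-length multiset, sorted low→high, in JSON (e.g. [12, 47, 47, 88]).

Site scan:
  ZebIX (GAGACAGA, off=2): starts [2, 61, 121, 168] → cuts [4, 63, 123, 170]
  GruX (CCCTG, off=0): starts [25, 34, 95, 142] → cuts [25, 34, 95, 142]
  DwuVI (CACAAAAG, off=4): starts [11, 45] → cuts [15, 49]
  JekIV (TCACGTAT, off=4): starts [53, 71, 129, 148, 157] → cuts [57, 75, 133, 152, 161]

Pooled cuts: [4, 15, 25, 34, 49, 57, 63, 75, 95, 123, 133, 142, 152, 161, 170]

Fragments:
  4→15: 11 bp
  15→25: 10 bp
  25→34: 9 bp
  34→49: 15 bp
  49→57: 8 bp
  57→63: 6 bp
  63→75: 12 bp
  75→95: 20 bp
  95→123: 28 bp
  123→133: 10 bp
  133→142: 9 bp
  142→152: 10 bp
  152→161: 9 bp
  161→170: 9 bp
  170→4 (wrap): 181-170+4 = 15 bp

[6,8,9,9,9,9,10,10,10,11,12,15,15,20,28]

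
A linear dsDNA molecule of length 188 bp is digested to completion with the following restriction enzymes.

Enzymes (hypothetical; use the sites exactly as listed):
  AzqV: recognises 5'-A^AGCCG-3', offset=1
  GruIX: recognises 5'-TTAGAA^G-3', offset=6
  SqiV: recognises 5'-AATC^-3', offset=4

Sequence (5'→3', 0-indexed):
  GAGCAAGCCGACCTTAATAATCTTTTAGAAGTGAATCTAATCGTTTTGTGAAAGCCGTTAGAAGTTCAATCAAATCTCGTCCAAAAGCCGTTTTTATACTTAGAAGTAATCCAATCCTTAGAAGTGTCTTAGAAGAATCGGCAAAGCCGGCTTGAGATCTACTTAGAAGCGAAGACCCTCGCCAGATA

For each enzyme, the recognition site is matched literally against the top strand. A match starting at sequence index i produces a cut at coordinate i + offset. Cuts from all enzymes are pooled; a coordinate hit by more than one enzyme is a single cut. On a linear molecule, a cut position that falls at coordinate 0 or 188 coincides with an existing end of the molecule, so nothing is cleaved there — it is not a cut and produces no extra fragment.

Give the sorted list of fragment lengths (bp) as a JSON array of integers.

Site scan:
  AzqV AAGCCG/1: at [4, 51, 84, 143] ⇒ [5, 52, 85, 144]
  GruIX TTAGAAG/6: at [24, 57, 99, 117, 128, 162] ⇒ [30, 63, 105, 123, 134, 168]
  SqiV AATC/4: at [18, 33, 38, 67, 72, 107, 112, 135] ⇒ [22, 37, 42, 71, 76, 111, 116, 139]

All cut coordinates (distinct, sorted): [5, 22, 30, 37, 42, 52, 63, 71, 76, 85, 105, 111, 116, 123, 134, 139, 144, 168]

Fragments:
  [0,5): 5 bp
  [5,22): 17 bp
  [22,30): 8 bp
  [30,37): 7 bp
  [37,42): 5 bp
  [42,52): 10 bp
  [52,63): 11 bp
  [63,71): 8 bp
  [71,76): 5 bp
  [76,85): 9 bp
  [85,105): 20 bp
  [105,111): 6 bp
  [111,116): 5 bp
  [116,123): 7 bp
  [123,134): 11 bp
  [134,139): 5 bp
  [139,144): 5 bp
  [144,168): 24 bp
  [168,188): 20 bp

[5,5,5,5,5,5,6,7,7,8,8,9,10,11,11,17,20,20,24]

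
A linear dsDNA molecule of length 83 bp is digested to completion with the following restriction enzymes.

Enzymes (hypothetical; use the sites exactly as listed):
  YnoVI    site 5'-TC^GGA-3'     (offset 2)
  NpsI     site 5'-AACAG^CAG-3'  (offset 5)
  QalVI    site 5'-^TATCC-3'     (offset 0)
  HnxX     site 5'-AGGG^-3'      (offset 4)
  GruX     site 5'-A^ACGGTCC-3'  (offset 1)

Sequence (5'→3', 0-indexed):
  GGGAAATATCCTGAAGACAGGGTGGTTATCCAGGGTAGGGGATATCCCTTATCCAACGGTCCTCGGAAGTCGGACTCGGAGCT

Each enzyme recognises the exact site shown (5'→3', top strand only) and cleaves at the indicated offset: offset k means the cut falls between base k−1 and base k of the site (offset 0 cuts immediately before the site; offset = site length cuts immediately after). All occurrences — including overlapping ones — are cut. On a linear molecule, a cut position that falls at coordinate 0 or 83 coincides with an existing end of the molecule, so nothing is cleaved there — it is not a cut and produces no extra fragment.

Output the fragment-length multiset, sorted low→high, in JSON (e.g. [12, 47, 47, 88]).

Per-enzyme occurrences:
  YnoVI (TCGGA, off=2): starts [62, 69, 75] → cuts [64, 71, 77]
  NpsI (AACAGCAG, off=5): no sites
  QalVI (TATCC, off=0): starts [6, 26, 42, 49] → cuts [6, 26, 42, 49]
  HnxX (AGGG, off=4): starts [18, 31, 36] → cuts [22, 35, 40]
  GruX (AACGGTCC, off=1): starts [54] → cuts [55]

All cut coordinates (distinct, sorted): [6, 22, 26, 35, 40, 42, 49, 55, 64, 71, 77]

Fragment lengths:
  [0,6): 6 bp
  [6,22): 16 bp
  [22,26): 4 bp
  [26,35): 9 bp
  [35,40): 5 bp
  [40,42): 2 bp
  [42,49): 7 bp
  [49,55): 6 bp
  [55,64): 9 bp
  [64,71): 7 bp
  [71,77): 6 bp
  [77,83): 6 bp

[2,4,5,6,6,6,6,7,7,9,9,16]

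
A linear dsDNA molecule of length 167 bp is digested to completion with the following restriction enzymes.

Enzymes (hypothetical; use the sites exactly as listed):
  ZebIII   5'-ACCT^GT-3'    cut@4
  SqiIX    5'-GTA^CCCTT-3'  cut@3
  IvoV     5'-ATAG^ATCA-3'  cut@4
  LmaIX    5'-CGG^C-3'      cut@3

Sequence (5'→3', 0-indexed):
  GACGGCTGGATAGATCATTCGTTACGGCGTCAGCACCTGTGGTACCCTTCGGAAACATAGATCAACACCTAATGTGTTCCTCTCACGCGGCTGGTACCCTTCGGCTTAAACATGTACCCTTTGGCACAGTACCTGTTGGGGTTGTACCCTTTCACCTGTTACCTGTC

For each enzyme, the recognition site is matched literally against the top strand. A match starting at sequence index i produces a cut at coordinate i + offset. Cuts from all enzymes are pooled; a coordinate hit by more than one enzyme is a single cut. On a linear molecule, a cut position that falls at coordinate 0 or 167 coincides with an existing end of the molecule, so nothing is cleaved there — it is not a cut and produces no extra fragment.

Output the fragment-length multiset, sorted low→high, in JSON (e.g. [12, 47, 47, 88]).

[3,5,6,6,7,8,8,11,11,12,12,14,16,18,30]

Scan for sites:
  ZebIII ACCTGT/4: at [34, 130, 153, 160] ⇒ [38, 134, 157, 164]
  SqiIX GTACCCTT/3: at [41, 93, 113, 143] ⇒ [44, 96, 116, 146]
  IvoV ATAGATCA/4: at [9, 56] ⇒ [13, 60]
  LmaIX CGGC/3: at [2, 24, 87, 101] ⇒ [5, 27, 90, 104]

Pooled cuts: [5, 13, 27, 38, 44, 60, 90, 96, 104, 116, 134, 146, 157, 164]

Fragments:
  [0,5): 5 bp
  [5,13): 8 bp
  [13,27): 14 bp
  [27,38): 11 bp
  [38,44): 6 bp
  [44,60): 16 bp
  [60,90): 30 bp
  [90,96): 6 bp
  [96,104): 8 bp
  [104,116): 12 bp
  [116,134): 18 bp
  [134,146): 12 bp
  [146,157): 11 bp
  [157,164): 7 bp
  [164,167): 3 bp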